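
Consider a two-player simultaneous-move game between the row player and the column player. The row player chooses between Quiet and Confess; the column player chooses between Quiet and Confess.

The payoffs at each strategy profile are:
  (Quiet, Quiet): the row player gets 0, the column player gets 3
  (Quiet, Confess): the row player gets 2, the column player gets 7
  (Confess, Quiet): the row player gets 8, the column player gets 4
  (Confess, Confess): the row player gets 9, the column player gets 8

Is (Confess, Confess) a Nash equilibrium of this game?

Yes

At (Confess, Confess), the row player earns 9; switching to Quiet would give 2, so the row player has no profitable deviation.
The column player earns 8; switching to Quiet would give 4, so the column player has no profitable deviation.
Neither player can gain by a unilateral deviation, so this profile is a Nash equilibrium.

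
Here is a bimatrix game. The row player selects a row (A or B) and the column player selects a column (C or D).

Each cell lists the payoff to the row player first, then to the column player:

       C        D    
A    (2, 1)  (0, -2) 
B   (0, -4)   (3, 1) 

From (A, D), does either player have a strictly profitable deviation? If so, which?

Both

The row player at (A, D) earns 0; deviating to B yields 3 — a strict improvement.
The column player earns -2; deviating to C yields 1 — a strict improvement.
Both the row player and the column player have strictly profitable deviations.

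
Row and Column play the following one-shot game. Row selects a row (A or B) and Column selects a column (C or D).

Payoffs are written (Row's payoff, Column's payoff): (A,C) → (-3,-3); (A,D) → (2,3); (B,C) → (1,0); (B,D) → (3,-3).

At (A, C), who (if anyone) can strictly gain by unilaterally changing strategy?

Both

Row at (A, C) earns -3; deviating to B yields 1 — a strict improvement.
Column earns -3; deviating to D yields 3 — a strict improvement.
Both Row and Column have strictly profitable deviations.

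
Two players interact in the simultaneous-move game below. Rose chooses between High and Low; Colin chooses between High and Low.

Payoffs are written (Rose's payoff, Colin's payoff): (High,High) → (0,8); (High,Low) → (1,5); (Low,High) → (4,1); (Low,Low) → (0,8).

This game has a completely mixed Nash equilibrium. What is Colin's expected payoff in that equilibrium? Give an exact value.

59/10

First find x, the probability Rose plays High, from Colin's indifference between High and Low: 8x + (1−x) = 5x + 8(1−x), giving x = 7/10.
Since Colin is indifferent in equilibrium, Colin's expected payoff equals the payoff from either column against (7/10, 3/10). Using High: 8(7/10) + (3/10) = 59/10.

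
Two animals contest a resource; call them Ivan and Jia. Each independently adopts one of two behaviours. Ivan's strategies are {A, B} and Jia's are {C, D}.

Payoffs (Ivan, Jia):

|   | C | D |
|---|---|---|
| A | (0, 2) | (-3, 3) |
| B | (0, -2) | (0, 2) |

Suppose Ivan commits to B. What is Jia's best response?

Against B, Jia earns -2 from C and 2 from D.
So D is the best response.

D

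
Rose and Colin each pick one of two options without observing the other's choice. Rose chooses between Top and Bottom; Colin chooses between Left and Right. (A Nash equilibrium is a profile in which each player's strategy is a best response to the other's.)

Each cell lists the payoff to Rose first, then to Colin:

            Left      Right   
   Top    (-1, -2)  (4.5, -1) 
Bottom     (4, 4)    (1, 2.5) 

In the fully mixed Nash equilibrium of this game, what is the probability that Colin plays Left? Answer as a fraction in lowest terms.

7/17

Let q be the probability that Colin plays Left. In a completely mixed equilibrium, Rose must be indifferent between Top and Bottom.
Rose's expected payoff from Top is −q + 4.5(1−q); from Bottom it is 4q + (1−q).
Setting these equal: −5.5q + 4.5 = 3q + 1, so q = 7/17.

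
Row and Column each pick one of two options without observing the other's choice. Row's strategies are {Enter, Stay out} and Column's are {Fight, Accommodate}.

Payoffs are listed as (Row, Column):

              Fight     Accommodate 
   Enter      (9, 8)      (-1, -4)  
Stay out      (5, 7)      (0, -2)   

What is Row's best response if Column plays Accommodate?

Against Accommodate, Row earns -1 from Enter and 0 from Stay out.
So Stay out is the best response.

Stay out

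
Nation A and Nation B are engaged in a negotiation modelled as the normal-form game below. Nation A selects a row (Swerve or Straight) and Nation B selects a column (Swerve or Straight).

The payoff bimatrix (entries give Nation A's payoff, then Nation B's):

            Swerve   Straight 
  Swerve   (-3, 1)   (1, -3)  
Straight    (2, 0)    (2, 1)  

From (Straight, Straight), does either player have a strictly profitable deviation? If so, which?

Nation A at (Straight, Straight) earns 2; deviating to Swerve yields 1 — not better.
Nation B earns 1; deviating to Swerve yields 0 — not better.
Neither player can strictly improve; the profile is a Nash equilibrium.

Neither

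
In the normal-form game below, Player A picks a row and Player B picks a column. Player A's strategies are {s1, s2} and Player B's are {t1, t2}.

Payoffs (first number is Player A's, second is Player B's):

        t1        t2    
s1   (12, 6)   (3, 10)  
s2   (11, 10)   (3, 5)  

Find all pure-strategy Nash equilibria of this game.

(s1, t2)

(s1, t1): Player B prefers t2 (10 > 6) — not an equilibrium.
(s1, t2): Player A gets 3 ≥ 3 from s2, and Player B gets 10 ≥ 6 from t1 — Nash equilibrium.
(s2, t1): Player A prefers s1 (12 > 11) — not an equilibrium.
(s2, t2): Player B prefers t1 (10 > 5) — not an equilibrium.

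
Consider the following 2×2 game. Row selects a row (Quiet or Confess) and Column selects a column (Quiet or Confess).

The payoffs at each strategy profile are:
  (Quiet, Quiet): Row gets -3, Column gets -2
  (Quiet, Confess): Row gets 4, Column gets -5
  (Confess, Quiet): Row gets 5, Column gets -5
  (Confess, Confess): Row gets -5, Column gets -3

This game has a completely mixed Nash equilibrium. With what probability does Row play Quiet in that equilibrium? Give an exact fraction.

Let p be the probability that Row plays Quiet. In a completely mixed equilibrium, Column must be indifferent between Quiet and Confess.
Column's expected payoff from Quiet is −2p − 5(1−p); from Confess it is −5p − 3(1−p).
Setting these equal: 3p − 5 = −2p − 3, so p = 2/5.

2/5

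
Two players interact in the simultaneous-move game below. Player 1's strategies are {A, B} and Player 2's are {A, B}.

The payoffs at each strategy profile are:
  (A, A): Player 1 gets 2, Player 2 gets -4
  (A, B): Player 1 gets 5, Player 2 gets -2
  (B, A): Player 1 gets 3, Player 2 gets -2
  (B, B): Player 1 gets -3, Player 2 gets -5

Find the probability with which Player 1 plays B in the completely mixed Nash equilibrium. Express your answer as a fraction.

2/5

Let x be the probability that Player 1 plays A. In a completely mixed equilibrium, Player 2 must be indifferent between A and B.
Player 2's expected payoff from A is −4x − 2(1−x); from B it is −2x − 5(1−x).
Setting these equal: −2x − 2 = 3x − 5, so x = 3/5.
Therefore Player 1 plays B with probability 1 − 3/5 = 2/5.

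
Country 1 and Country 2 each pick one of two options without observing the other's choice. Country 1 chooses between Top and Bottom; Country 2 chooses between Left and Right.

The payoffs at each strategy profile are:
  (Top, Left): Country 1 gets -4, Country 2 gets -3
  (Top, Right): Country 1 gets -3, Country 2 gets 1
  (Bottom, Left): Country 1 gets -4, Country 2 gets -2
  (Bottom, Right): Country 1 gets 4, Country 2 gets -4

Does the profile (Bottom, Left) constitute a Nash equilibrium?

Yes

At (Bottom, Left), Country 1 earns -4; switching to Top would give -4, so Country 1 has no profitable deviation.
Country 2 earns -2; switching to Right would give -4, so Country 2 has no profitable deviation.
Neither player can gain by a unilateral deviation, so this profile is a Nash equilibrium.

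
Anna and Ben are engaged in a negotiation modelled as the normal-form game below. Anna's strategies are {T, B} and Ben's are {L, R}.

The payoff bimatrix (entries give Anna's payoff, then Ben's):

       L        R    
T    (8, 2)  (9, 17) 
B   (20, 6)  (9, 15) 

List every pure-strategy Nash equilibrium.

(T, L): Anna prefers B (20 > 8); Ben prefers R (17 > 2) — not an equilibrium.
(T, R): Anna gets 9 ≥ 9 from B, and Ben gets 17 ≥ 2 from L — Nash equilibrium.
(B, L): Ben prefers R (15 > 6) — not an equilibrium.
(B, R): Anna gets 9 ≥ 9 from T, and Ben gets 15 ≥ 6 from L — Nash equilibrium.

(T, R) and (B, R)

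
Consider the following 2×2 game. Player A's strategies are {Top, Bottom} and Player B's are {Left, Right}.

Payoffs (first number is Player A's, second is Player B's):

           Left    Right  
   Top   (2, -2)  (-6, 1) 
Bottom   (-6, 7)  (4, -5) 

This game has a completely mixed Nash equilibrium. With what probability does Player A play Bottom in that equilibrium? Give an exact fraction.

Let r be the probability that Player A plays Top. In a completely mixed equilibrium, Player B must be indifferent between Left and Right.
Player B's expected payoff from Left is −2r + 7(1−r); from Right it is r − 5(1−r).
Setting these equal: −9r + 7 = 6r − 5, so r = 4/5.
Therefore Player A plays Bottom with probability 1 − 4/5 = 1/5.

1/5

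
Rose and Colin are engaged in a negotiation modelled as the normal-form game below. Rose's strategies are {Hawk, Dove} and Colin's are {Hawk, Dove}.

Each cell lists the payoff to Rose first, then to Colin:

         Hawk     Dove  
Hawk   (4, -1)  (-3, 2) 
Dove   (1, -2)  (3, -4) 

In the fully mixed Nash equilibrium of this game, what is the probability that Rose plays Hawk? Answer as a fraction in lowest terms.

2/5

Let x be the probability that Rose plays Hawk. In a completely mixed equilibrium, Colin must be indifferent between Hawk and Dove.
Colin's expected payoff from Hawk is −x − 2(1−x); from Dove it is 2x − 4(1−x).
Setting these equal: x − 2 = 6x − 4, so x = 2/5.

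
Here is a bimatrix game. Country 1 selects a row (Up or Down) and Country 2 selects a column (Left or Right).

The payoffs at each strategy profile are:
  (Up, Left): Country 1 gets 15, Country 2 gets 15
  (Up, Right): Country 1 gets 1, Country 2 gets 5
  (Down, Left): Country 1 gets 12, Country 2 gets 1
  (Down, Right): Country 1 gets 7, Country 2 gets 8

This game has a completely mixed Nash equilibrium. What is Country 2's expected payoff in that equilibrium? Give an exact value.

First find x, the probability Country 1 plays Up, from Country 2's indifference between Left and Right: 15x + (1−x) = 5x + 8(1−x), giving x = 7/17.
Since Country 2 is indifferent in equilibrium, Country 2's expected payoff equals the payoff from either column against (7/17, 10/17). Using Left: 15(7/17) + (10/17) = 115/17.

115/17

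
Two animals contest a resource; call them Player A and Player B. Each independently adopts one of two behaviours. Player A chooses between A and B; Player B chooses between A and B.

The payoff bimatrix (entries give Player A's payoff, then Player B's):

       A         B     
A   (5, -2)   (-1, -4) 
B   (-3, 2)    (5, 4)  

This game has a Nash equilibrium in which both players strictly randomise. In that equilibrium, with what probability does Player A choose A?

Let x be the probability that Player A plays A. In a completely mixed equilibrium, Player B must be indifferent between A and B.
Player B's expected payoff from A is −2x + 2(1−x); from B it is −4x + 4(1−x).
Setting these equal: −4x + 2 = −8x + 4, so x = 1/2.

1/2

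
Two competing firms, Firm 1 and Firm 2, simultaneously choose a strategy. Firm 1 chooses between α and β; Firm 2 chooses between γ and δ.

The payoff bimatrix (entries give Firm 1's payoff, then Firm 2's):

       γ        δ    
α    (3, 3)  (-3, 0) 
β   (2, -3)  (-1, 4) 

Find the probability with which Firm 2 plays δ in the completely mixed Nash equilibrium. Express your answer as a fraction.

Let y be the probability that Firm 2 plays γ. In a completely mixed equilibrium, Firm 1 must be indifferent between α and β.
Firm 1's expected payoff from α is 3y − 3(1−y); from β it is 2y − (1−y).
Setting these equal: 6y − 3 = 3y − 1, so y = 2/3.
Therefore Firm 2 plays δ with probability 1 − 2/3 = 1/3.

1/3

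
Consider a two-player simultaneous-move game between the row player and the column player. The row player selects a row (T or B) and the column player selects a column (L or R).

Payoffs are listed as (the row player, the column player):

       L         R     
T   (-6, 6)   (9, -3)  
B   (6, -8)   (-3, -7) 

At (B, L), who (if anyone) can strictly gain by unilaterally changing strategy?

The row player at (B, L) earns 6; deviating to T yields -6 — not better.
The column player earns -8; deviating to R yields -7 — a strict improvement.
Only the column player has a strictly profitable deviation.

The column player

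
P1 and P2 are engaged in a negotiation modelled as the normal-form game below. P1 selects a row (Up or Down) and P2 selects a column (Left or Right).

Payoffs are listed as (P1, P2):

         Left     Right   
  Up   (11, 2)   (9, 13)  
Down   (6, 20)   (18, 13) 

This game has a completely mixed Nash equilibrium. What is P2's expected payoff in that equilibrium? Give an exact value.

First find p, the probability P1 plays Up, from P2's indifference between Left and Right: 2p + 20(1−p) = 13p + 13(1−p), giving p = 7/18.
Since P2 is indifferent in equilibrium, P2's expected payoff equals the payoff from either column against (7/18, 11/18). Using Left: 2(7/18) + 20(11/18) = 13.

13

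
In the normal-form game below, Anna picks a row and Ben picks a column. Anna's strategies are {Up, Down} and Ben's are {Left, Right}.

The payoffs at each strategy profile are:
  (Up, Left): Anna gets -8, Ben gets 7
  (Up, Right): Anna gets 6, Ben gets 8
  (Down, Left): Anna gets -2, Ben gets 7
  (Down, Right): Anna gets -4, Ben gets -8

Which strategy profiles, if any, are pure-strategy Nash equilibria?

(Up, Right) and (Down, Left)

(Up, Left): Anna prefers Down (-2 > -8); Ben prefers Right (8 > 7) — not an equilibrium.
(Up, Right): Anna gets 6 ≥ -4 from Down, and Ben gets 8 ≥ 7 from Left — Nash equilibrium.
(Down, Left): Anna gets -2 ≥ -8 from Up, and Ben gets 7 ≥ -8 from Right — Nash equilibrium.
(Down, Right): Anna prefers Up (6 > -4); Ben prefers Left (7 > -8) — not an equilibrium.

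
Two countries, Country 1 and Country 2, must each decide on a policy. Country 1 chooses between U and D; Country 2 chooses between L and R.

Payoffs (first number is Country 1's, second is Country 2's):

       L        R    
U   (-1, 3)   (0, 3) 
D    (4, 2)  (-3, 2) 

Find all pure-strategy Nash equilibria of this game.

(U, R) and (D, L)

(U, L): Country 1 prefers D (4 > -1) — not an equilibrium.
(U, R): Country 1 gets 0 ≥ -3 from D, and Country 2 gets 3 ≥ 3 from L — Nash equilibrium.
(D, L): Country 1 gets 4 ≥ -1 from U, and Country 2 gets 2 ≥ 2 from R — Nash equilibrium.
(D, R): Country 1 prefers U (0 > -3) — not an equilibrium.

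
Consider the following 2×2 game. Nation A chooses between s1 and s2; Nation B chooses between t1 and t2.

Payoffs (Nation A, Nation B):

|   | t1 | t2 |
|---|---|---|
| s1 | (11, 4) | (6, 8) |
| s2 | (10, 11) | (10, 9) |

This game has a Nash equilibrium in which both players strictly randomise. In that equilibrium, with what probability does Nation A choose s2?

Let x be the probability that Nation A plays s1. In a completely mixed equilibrium, Nation B must be indifferent between t1 and t2.
Nation B's expected payoff from t1 is 4x + 11(1−x); from t2 it is 8x + 9(1−x).
Setting these equal: −7x + 11 = −x + 9, so x = 1/3.
Therefore Nation A plays s2 with probability 1 − 1/3 = 2/3.

2/3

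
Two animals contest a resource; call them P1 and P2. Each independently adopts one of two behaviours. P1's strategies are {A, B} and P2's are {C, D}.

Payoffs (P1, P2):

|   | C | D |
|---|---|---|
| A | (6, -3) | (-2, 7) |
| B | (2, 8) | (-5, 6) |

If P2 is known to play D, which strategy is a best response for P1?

Against D, P1 earns -2 from A and -5 from B.
So A is the best response.

A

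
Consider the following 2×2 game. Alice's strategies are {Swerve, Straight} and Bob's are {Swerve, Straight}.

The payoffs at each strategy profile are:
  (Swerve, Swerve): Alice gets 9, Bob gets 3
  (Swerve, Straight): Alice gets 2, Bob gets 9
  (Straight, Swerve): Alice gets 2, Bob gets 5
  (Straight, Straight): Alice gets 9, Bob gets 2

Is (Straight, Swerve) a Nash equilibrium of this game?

No

At (Straight, Swerve), Alice earns 2; switching to Swerve would give 9, so Alice would deviate.
Bob earns 5; switching to Straight would give 2, so Bob has no profitable deviation.
Since at least one player can profitably deviate, this is not a Nash equilibrium.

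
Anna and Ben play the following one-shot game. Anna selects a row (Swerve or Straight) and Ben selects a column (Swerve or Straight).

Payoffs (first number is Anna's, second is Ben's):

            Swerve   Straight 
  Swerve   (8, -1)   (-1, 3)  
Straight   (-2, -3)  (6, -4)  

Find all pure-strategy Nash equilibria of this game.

none

(Swerve, Swerve): Ben prefers Straight (3 > -1) — not an equilibrium.
(Swerve, Straight): Anna prefers Straight (6 > -1) — not an equilibrium.
(Straight, Swerve): Anna prefers Swerve (8 > -2) — not an equilibrium.
(Straight, Straight): Ben prefers Swerve (-3 > -4) — not an equilibrium.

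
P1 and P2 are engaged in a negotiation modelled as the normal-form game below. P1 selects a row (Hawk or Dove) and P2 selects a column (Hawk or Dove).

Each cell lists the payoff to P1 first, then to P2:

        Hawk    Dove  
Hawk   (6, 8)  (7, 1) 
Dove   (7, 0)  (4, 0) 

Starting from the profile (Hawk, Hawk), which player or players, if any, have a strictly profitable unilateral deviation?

P1

P1 at (Hawk, Hawk) earns 6; deviating to Dove yields 7 — a strict improvement.
P2 earns 8; deviating to Dove yields 1 — not better.
Only P1 has a strictly profitable deviation.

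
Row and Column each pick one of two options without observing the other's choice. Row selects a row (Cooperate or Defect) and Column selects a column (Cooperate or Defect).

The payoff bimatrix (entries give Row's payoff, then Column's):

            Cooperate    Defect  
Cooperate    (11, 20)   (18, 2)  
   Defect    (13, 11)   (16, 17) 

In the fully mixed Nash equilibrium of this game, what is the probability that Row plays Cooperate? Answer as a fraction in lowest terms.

1/4

Let r be the probability that Row plays Cooperate. In a completely mixed equilibrium, Column must be indifferent between Cooperate and Defect.
Column's expected payoff from Cooperate is 20r + 11(1−r); from Defect it is 2r + 17(1−r).
Setting these equal: 9r + 11 = −15r + 17, so r = 1/4.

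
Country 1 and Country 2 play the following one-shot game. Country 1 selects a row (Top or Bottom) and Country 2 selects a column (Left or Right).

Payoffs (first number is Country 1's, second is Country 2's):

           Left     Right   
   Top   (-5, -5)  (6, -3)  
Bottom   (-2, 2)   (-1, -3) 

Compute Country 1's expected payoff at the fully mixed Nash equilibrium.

First find y, the probability Country 2 plays Left, from Country 1's indifference between Top and Bottom: −5y + 6(1−y) = −2y − (1−y), giving y = 7/10.
Since Country 1 is indifferent in equilibrium, Country 1's expected payoff equals the payoff from either row against (7/10, 3/10). Using Top: −5(7/10) + 6(3/10) = -17/10.

-17/10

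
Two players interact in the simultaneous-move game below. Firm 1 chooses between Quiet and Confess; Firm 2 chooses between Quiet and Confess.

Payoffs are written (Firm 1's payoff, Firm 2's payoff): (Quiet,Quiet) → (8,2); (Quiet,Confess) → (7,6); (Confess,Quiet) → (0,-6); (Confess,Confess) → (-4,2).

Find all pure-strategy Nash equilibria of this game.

(Quiet, Quiet): Firm 2 prefers Confess (6 > 2) — not an equilibrium.
(Quiet, Confess): Firm 1 gets 7 ≥ -4 from Confess, and Firm 2 gets 6 ≥ 2 from Quiet — Nash equilibrium.
(Confess, Quiet): Firm 1 prefers Quiet (8 > 0); Firm 2 prefers Confess (2 > -6) — not an equilibrium.
(Confess, Confess): Firm 1 prefers Quiet (7 > -4) — not an equilibrium.

(Quiet, Confess)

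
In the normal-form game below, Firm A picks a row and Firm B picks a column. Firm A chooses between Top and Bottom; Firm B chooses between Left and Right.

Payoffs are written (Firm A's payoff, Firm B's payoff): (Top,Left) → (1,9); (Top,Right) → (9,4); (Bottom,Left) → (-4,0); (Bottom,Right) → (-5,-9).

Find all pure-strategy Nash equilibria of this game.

(Top, Left)

(Top, Left): Firm A gets 1 ≥ -4 from Bottom, and Firm B gets 9 ≥ 4 from Right — Nash equilibrium.
(Top, Right): Firm B prefers Left (9 > 4) — not an equilibrium.
(Bottom, Left): Firm A prefers Top (1 > -4) — not an equilibrium.
(Bottom, Right): Firm A prefers Top (9 > -5); Firm B prefers Left (0 > -9) — not an equilibrium.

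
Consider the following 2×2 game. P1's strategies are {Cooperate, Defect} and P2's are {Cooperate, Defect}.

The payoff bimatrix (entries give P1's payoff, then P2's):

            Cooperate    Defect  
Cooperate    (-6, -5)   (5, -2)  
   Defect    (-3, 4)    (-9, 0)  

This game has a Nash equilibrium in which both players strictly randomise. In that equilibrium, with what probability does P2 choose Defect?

3/17

Let y be the probability that P2 plays Cooperate. In a completely mixed equilibrium, P1 must be indifferent between Cooperate and Defect.
P1's expected payoff from Cooperate is −6y + 5(1−y); from Defect it is −3y − 9(1−y).
Setting these equal: −11y + 5 = 6y − 9, so y = 14/17.
Therefore P2 plays Defect with probability 1 − 14/17 = 3/17.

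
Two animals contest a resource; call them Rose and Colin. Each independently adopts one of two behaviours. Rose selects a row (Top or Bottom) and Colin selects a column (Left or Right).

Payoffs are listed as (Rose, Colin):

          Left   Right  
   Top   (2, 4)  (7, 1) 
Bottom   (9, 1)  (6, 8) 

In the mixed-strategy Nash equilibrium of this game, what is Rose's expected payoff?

51/8

First find q, the probability Colin plays Left, from Rose's indifference between Top and Bottom: 2q + 7(1−q) = 9q + 6(1−q), giving q = 1/8.
Since Rose is indifferent in equilibrium, Rose's expected payoff equals the payoff from either row against (1/8, 7/8). Using Top: 2(1/8) + 7(7/8) = 51/8.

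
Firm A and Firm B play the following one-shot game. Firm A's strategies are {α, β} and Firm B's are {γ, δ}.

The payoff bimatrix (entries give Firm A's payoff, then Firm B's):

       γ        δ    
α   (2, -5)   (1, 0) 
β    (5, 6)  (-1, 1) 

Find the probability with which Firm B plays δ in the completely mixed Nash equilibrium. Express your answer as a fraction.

Let y be the probability that Firm B plays γ. In a completely mixed equilibrium, Firm A must be indifferent between α and β.
Firm A's expected payoff from α is 2y + (1−y); from β it is 5y − (1−y).
Setting these equal: y + 1 = 6y − 1, so y = 2/5.
Therefore Firm B plays δ with probability 1 − 2/5 = 3/5.

3/5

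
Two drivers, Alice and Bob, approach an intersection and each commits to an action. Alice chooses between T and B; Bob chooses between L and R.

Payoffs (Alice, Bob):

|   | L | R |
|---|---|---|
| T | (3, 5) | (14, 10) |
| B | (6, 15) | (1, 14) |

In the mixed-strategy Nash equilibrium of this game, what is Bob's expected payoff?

First find x, the probability Alice plays T, from Bob's indifference between L and R: 5x + 15(1−x) = 10x + 14(1−x), giving x = 1/6.
Since Bob is indifferent in equilibrium, Bob's expected payoff equals the payoff from either column against (1/6, 5/6). Using L: 5(1/6) + 15(5/6) = 40/3.

40/3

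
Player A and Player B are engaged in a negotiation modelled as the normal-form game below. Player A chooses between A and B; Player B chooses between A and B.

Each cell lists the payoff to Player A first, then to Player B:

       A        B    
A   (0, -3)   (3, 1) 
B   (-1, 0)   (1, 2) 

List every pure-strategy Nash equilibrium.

(A, A): Player B prefers B (1 > -3) — not an equilibrium.
(A, B): Player A gets 3 ≥ 1 from B, and Player B gets 1 ≥ -3 from A — Nash equilibrium.
(B, A): Player A prefers A (0 > -1); Player B prefers B (2 > 0) — not an equilibrium.
(B, B): Player A prefers A (3 > 1) — not an equilibrium.

(A, B)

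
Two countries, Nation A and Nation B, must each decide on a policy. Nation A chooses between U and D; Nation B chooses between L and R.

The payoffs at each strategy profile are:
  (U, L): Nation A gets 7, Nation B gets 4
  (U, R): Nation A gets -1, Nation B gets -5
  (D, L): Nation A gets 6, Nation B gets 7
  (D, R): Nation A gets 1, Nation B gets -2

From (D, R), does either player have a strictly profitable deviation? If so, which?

Nation B

Nation A at (D, R) earns 1; deviating to U yields -1 — not better.
Nation B earns -2; deviating to L yields 7 — a strict improvement.
Only Nation B has a strictly profitable deviation.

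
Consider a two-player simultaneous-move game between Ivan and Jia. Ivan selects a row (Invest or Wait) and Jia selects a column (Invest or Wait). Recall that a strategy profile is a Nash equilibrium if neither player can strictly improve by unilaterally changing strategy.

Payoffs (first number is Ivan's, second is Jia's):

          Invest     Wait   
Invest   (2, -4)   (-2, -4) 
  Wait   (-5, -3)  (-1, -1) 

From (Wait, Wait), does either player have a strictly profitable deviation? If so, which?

Ivan at (Wait, Wait) earns -1; deviating to Invest yields -2 — not better.
Jia earns -1; deviating to Invest yields -3 — not better.
Neither player can strictly improve; the profile is a Nash equilibrium.

Neither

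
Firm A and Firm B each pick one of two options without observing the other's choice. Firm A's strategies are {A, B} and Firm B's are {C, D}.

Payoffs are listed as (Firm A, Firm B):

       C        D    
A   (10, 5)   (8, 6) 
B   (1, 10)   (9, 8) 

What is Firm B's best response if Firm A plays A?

Against A, Firm B earns 5 from C and 6 from D.
So D is the best response.

D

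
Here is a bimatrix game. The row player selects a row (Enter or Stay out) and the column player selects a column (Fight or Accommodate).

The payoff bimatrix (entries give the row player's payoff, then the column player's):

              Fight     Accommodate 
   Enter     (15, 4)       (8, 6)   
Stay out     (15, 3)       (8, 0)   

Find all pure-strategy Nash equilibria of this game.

(Enter, Fight): the column player prefers Accommodate (6 > 4) — not an equilibrium.
(Enter, Accommodate): the row player gets 8 ≥ 8 from Stay out, and the column player gets 6 ≥ 4 from Fight — Nash equilibrium.
(Stay out, Fight): the row player gets 15 ≥ 15 from Enter, and the column player gets 3 ≥ 0 from Accommodate — Nash equilibrium.
(Stay out, Accommodate): the column player prefers Fight (3 > 0) — not an equilibrium.

(Enter, Accommodate) and (Stay out, Fight)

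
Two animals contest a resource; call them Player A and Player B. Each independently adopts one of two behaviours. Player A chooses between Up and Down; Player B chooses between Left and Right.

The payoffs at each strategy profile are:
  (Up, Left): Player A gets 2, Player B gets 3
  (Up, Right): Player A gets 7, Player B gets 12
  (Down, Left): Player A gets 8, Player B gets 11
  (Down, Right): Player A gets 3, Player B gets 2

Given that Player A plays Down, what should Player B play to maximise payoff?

Left

Against Down, Player B earns 11 from Left and 2 from Right.
So Left is the best response.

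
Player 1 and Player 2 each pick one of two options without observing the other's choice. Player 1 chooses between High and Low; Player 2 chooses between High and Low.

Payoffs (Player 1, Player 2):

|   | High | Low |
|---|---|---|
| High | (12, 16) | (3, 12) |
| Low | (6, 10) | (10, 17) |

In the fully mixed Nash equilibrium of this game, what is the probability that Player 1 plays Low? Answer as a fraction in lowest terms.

Let x be the probability that Player 1 plays High. In a completely mixed equilibrium, Player 2 must be indifferent between High and Low.
Player 2's expected payoff from High is 16x + 10(1−x); from Low it is 12x + 17(1−x).
Setting these equal: 6x + 10 = −5x + 17, so x = 7/11.
Therefore Player 1 plays Low with probability 1 − 7/11 = 4/11.

4/11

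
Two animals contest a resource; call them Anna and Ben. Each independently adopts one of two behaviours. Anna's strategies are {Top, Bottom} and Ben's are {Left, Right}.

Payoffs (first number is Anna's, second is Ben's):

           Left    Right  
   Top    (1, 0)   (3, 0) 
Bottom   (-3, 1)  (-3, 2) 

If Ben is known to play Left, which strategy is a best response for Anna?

Top

Against Left, Anna earns 1 from Top and -3 from Bottom.
So Top is the best response.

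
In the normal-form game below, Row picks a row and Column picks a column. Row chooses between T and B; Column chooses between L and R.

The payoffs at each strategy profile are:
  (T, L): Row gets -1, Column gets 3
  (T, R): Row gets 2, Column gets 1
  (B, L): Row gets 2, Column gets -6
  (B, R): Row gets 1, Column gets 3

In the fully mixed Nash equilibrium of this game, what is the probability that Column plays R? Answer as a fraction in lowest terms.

Let q be the probability that Column plays L. In a completely mixed equilibrium, Row must be indifferent between T and B.
Row's expected payoff from T is −q + 2(1−q); from B it is 2q + (1−q).
Setting these equal: −3q + 2 = q + 1, so q = 1/4.
Therefore Column plays R with probability 1 − 1/4 = 3/4.

3/4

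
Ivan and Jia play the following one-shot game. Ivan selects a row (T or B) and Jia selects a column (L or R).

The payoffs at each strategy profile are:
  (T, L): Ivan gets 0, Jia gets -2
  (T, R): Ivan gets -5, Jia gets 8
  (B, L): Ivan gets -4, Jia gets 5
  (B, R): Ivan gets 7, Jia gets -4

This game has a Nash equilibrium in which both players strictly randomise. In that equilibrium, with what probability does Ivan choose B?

Let x be the probability that Ivan plays T. In a completely mixed equilibrium, Jia must be indifferent between L and R.
Jia's expected payoff from L is −2x + 5(1−x); from R it is 8x − 4(1−x).
Setting these equal: −7x + 5 = 12x − 4, so x = 9/19.
Therefore Ivan plays B with probability 1 − 9/19 = 10/19.

10/19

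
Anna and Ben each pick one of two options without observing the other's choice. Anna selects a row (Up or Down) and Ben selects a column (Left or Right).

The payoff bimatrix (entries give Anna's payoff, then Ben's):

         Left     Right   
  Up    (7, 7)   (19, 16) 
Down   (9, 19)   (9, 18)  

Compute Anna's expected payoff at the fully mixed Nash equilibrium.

First find y, the probability Ben plays Left, from Anna's indifference between Up and Down: 7y + 19(1−y) = 9y + 9(1−y), giving y = 5/6.
Since Anna is indifferent in equilibrium, Anna's expected payoff equals the payoff from either row against (5/6, 1/6). Using Up: 7(5/6) + 19(1/6) = 9.

9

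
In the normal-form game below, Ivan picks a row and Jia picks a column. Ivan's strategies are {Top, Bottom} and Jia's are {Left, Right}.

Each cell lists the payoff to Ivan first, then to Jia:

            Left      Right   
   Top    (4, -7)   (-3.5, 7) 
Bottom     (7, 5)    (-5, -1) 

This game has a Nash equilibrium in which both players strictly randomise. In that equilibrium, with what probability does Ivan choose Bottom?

Let p be the probability that Ivan plays Top. In a completely mixed equilibrium, Jia must be indifferent between Left and Right.
Jia's expected payoff from Left is −7p + 5(1−p); from Right it is 7p − (1−p).
Setting these equal: −12p + 5 = 8p − 1, so p = 3/10.
Therefore Ivan plays Bottom with probability 1 − 3/10 = 7/10.

7/10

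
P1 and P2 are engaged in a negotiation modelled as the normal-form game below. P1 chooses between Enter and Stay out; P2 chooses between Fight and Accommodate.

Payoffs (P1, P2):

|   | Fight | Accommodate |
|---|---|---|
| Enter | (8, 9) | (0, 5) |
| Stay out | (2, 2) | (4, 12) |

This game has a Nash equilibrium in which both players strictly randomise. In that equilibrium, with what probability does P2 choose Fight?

2/5

Let c be the probability that P2 plays Fight. In a completely mixed equilibrium, P1 must be indifferent between Enter and Stay out.
P1's expected payoff from Enter is 8c; from Stay out it is 2c + 4(1−c).
Setting these equal: 8c = −2c + 4, so c = 2/5.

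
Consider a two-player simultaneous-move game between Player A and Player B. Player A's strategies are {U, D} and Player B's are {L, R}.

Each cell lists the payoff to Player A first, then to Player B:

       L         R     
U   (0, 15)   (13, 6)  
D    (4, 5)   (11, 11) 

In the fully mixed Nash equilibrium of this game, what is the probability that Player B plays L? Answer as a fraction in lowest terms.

1/3

Let q be the probability that Player B plays L. In a completely mixed equilibrium, Player A must be indifferent between U and D.
Player A's expected payoff from U is 13(1−q); from D it is 4q + 11(1−q).
Setting these equal: −13q + 13 = −7q + 11, so q = 1/3.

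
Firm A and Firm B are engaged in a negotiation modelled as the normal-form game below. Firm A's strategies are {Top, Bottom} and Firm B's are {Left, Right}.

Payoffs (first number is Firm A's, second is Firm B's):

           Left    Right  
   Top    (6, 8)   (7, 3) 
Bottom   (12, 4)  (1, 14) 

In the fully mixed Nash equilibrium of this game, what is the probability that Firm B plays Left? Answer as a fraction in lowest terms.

1/2

Let c be the probability that Firm B plays Left. In a completely mixed equilibrium, Firm A must be indifferent between Top and Bottom.
Firm A's expected payoff from Top is 6c + 7(1−c); from Bottom it is 12c + (1−c).
Setting these equal: −c + 7 = 11c + 1, so c = 1/2.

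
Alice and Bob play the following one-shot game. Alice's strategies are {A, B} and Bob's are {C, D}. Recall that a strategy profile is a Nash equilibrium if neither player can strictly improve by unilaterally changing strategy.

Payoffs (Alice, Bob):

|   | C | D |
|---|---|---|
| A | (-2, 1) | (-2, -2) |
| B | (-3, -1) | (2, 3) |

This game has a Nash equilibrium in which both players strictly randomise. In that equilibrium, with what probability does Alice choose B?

Let p be the probability that Alice plays A. In a completely mixed equilibrium, Bob must be indifferent between C and D.
Bob's expected payoff from C is p − (1−p); from D it is −2p + 3(1−p).
Setting these equal: 2p − 1 = −5p + 3, so p = 4/7.
Therefore Alice plays B with probability 1 − 4/7 = 3/7.

3/7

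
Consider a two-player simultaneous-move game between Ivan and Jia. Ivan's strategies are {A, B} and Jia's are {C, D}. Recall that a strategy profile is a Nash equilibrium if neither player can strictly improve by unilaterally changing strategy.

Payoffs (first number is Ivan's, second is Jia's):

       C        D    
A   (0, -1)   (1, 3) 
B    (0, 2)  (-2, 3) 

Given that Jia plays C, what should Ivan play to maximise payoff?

either — both A and B are best responses

Against C, Ivan earns 0 from A and 0 from B.
So either strategy is a best response.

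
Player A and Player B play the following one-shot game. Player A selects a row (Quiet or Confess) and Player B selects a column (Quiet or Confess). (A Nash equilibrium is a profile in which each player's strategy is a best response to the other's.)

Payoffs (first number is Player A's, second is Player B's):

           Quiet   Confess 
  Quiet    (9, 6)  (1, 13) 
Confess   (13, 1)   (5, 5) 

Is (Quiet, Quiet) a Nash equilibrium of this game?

At (Quiet, Quiet), Player A earns 9; switching to Confess would give 13, so Player A would deviate.
Player B earns 6; switching to Confess would give 13, so Player B would deviate.
Since at least one player can profitably deviate, this is not a Nash equilibrium.

No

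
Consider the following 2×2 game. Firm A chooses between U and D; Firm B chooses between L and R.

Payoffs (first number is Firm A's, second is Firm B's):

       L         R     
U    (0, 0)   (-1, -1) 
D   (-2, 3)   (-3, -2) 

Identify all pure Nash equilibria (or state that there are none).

(U, L): Firm A gets 0 ≥ -2 from D, and Firm B gets 0 ≥ -1 from R — Nash equilibrium.
(U, R): Firm B prefers L (0 > -1) — not an equilibrium.
(D, L): Firm A prefers U (0 > -2) — not an equilibrium.
(D, R): Firm A prefers U (-1 > -3); Firm B prefers L (3 > -2) — not an equilibrium.

(U, L)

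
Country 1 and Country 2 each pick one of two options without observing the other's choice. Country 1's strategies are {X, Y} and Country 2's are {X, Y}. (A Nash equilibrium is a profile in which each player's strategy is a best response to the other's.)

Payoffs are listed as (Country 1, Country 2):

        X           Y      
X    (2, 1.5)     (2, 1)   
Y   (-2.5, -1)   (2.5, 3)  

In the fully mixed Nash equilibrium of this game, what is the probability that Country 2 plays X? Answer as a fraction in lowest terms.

1/10

Let y be the probability that Country 2 plays X. In a completely mixed equilibrium, Country 1 must be indifferent between X and Y.
Country 1's expected payoff from X is 2y + 2(1−y); from Y it is −2.5y + 2.5(1−y).
Setting these equal: 2 = −5y + 2.5, so y = 1/10.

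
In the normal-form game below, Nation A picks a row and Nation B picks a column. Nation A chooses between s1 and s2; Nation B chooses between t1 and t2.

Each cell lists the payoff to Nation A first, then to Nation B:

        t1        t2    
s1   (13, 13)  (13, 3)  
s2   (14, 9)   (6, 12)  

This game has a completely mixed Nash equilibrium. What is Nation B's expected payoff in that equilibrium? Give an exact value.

129/13

First find x, the probability Nation A plays s1, from Nation B's indifference between t1 and t2: 13x + 9(1−x) = 3x + 12(1−x), giving x = 3/13.
Since Nation B is indifferent in equilibrium, Nation B's expected payoff equals the payoff from either column against (3/13, 10/13). Using t1: 13(3/13) + 9(10/13) = 129/13.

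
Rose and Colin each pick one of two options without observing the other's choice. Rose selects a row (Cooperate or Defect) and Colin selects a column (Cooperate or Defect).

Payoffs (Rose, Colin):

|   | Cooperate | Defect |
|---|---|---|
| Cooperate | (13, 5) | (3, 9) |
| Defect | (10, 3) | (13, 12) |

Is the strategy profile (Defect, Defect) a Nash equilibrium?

Yes

At (Defect, Defect), Rose earns 13; switching to Cooperate would give 3, so Rose has no profitable deviation.
Colin earns 12; switching to Cooperate would give 3, so Colin has no profitable deviation.
Neither player can gain by a unilateral deviation, so this profile is a Nash equilibrium.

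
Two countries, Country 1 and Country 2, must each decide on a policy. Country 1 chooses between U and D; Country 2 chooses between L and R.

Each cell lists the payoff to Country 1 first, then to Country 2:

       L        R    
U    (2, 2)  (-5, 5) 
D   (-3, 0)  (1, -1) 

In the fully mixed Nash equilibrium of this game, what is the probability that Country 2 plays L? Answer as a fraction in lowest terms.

6/11

Let c be the probability that Country 2 plays L. In a completely mixed equilibrium, Country 1 must be indifferent between U and D.
Country 1's expected payoff from U is 2c − 5(1−c); from D it is −3c + (1−c).
Setting these equal: 7c − 5 = −4c + 1, so c = 6/11.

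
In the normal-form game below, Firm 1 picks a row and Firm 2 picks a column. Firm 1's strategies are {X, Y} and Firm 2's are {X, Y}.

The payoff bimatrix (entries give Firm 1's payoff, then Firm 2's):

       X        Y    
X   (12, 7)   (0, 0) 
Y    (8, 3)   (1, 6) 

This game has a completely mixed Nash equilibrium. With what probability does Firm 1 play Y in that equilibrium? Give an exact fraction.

Let r be the probability that Firm 1 plays X. In a completely mixed equilibrium, Firm 2 must be indifferent between X and Y.
Firm 2's expected payoff from X is 7r + 3(1−r); from Y it is 6(1−r).
Setting these equal: 4r + 3 = −6r + 6, so r = 3/10.
Therefore Firm 1 plays Y with probability 1 − 3/10 = 7/10.

7/10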